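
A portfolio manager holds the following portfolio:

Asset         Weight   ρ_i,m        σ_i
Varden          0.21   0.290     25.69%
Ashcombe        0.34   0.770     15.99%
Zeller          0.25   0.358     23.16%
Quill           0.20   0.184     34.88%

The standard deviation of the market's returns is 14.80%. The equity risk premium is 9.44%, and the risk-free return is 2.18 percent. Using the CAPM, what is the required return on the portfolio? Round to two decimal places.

β_Varden = 0.290 × 25.69% / 14.80% = 0.5034
β_Ashcombe = 0.770 × 15.99% / 14.80% = 0.8319
β_Zeller = 0.358 × 23.16% / 14.80% = 0.5602
β_Quill = 0.184 × 34.88% / 14.80% = 0.4336
β_P = Σ w_i β_i = 0.21×0.5034 + 0.34×0.8319 + 0.25×0.5602 + 0.20×0.4336 = 0.6153
E(R_P) = R_f + β_P × MRP = 2.18% + 0.6153 × 9.44% = 7.99%

7.99%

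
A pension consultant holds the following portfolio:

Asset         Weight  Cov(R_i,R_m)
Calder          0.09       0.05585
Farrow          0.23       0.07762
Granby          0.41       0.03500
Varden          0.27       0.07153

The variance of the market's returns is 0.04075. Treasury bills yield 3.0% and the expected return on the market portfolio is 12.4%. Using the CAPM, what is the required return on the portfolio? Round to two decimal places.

16.04%

β_Calder = 0.05585 / 0.04075 = 1.3706
β_Farrow = 0.07762 / 0.04075 = 1.9048
β_Granby = 0.03500 / 0.04075 = 0.8589
β_Varden = 0.07153 / 0.04075 = 1.7553
β_P = Σ w_i β_i = 0.09×1.3706 + 0.23×1.9048 + 0.41×0.8589 + 0.27×1.7553 = 1.3875
MRP = 12.4% − 3.0% = 9.40%
E(R_P) = R_f + β_P × MRP = 3.0% + 1.3875 × 9.4% = 16.04%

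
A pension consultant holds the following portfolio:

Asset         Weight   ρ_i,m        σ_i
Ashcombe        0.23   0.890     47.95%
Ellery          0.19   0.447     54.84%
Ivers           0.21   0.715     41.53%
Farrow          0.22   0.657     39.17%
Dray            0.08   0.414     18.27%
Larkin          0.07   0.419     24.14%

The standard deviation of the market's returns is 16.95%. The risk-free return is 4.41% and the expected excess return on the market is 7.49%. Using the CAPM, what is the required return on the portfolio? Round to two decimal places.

16.64%

β_Ashcombe = 0.890 × 47.95% / 16.95% = 2.5177
β_Ellery = 0.447 × 54.84% / 16.95% = 1.4462
β_Ivers = 0.715 × 41.53% / 16.95% = 1.7519
β_Farrow = 0.657 × 39.17% / 16.95% = 1.5183
β_Dray = 0.414 × 18.27% / 16.95% = 0.4462
β_Larkin = 0.419 × 24.14% / 16.95% = 0.5967
β_P = Σ w_i β_i = 0.23×2.5177 + 0.19×1.4462 + 0.21×1.7519 + 0.22×1.5183 + 0.08×0.4462 + 0.07×0.5967 = 1.6332
E(R_P) = R_f + β_P × MRP = 4.41% + 1.6332 × 7.49% = 16.64%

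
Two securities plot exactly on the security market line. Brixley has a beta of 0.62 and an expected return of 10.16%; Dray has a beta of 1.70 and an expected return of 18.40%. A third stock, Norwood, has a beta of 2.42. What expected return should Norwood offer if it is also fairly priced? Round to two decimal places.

23.89%

MRP (SML slope) = (18.40% − 10.16%) / (1.70 − 0.62) = 8.24% / 1.08 = 7.6296%
R_f (intercept) = 10.16% − 0.62 × 7.6296% = 5.4296%
E(R_Norwood) = R_f + β × MRP = 5.4296% + 2.42 × 7.6296% = 23.89%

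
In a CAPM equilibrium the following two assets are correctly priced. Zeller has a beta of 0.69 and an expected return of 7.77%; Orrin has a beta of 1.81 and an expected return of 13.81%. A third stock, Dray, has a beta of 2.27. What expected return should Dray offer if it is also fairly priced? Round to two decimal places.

MRP (SML slope) = (13.81% − 7.77%) / (1.81 − 0.69) = 6.04% / 1.12 = 5.3929%
R_f (intercept) = 7.77% − 0.69 × 5.3929% = 4.0489%
E(R_Dray) = R_f + β × MRP = 4.0489% + 2.27 × 5.3929% = 16.29%

16.29%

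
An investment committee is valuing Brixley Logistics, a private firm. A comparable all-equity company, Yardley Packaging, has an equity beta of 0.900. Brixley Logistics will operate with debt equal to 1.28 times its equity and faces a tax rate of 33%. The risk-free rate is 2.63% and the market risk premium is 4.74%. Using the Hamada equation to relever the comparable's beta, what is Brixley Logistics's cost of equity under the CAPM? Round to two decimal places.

10.55%

β_L = β_U × [1 + (1 − t)(D/E)] = 0.900 × [1 + (1 − 0.33) × 1.28]
    = 0.900 × [1 + 0.67 × 1.28] = 0.900 × 1.8576 = 1.6718
E(R) = R_f + β_L × MRP = 2.63% + 1.6718 × 4.74% = 10.55%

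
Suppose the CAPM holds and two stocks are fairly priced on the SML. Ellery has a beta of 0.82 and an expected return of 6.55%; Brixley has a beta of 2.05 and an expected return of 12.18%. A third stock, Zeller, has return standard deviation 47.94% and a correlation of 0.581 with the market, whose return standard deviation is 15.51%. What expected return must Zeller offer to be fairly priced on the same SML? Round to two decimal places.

MRP = (12.18% − 6.55%) / (2.05 − 0.82) = 4.5772%
R_f = 6.55% − 0.82 × 4.5772% = 2.7967%
β_Zeller = ρ·σ_i/σ_m = 0.581 × 47.94 / 15.51 = 1.7958
E(R_Zeller) = R_f + β × MRP = 2.7967% + 1.7958 × 4.5772% = 11.02%

11.02%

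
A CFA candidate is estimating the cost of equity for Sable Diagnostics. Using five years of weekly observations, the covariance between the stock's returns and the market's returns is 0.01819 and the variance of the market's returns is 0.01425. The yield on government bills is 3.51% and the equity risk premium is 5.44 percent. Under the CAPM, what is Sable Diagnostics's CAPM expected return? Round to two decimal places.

β = Cov(R_i, R_m) / Var(R_m) = 0.01819 / 0.01425 = 1.2765
E(R) = R_f + β × MRP = 3.51% + 1.2765 × 5.44% = 10.45%

10.45%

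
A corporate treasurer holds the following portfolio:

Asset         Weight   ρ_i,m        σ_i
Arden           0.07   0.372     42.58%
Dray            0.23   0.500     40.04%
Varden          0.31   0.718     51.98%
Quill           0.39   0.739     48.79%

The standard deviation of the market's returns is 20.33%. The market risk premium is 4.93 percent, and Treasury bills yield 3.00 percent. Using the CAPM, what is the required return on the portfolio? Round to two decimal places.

β_Arden = 0.372 × 42.58% / 20.33% = 0.7791
β_Dray = 0.500 × 40.04% / 20.33% = 0.9848
β_Varden = 0.718 × 51.98% / 20.33% = 1.8358
β_Quill = 0.739 × 48.79% / 20.33% = 1.7735
β_P = Σ w_i β_i = 0.07×0.7791 + 0.23×0.9848 + 0.31×1.8358 + 0.39×1.7735 = 1.5418
E(R_P) = R_f + β_P × MRP = 3.00% + 1.5418 × 4.93% = 10.60%

10.60%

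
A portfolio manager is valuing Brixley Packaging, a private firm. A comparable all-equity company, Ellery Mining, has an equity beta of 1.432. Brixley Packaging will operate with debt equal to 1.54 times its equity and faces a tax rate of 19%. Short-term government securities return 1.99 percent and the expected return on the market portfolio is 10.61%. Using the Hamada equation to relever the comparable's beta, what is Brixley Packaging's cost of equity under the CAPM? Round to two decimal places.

β_L = β_U × [1 + (1 − t)(D/E)] = 1.432 × [1 + (1 − 0.19) × 1.54]
    = 1.432 × [1 + 0.81 × 1.54] = 1.432 × 2.2474 = 3.2183
MRP = 10.61% − 1.99% = 8.62%
E(R) = R_f + β_L × MRP = 1.99% + 3.2183 × 8.62% = 29.73%

29.73%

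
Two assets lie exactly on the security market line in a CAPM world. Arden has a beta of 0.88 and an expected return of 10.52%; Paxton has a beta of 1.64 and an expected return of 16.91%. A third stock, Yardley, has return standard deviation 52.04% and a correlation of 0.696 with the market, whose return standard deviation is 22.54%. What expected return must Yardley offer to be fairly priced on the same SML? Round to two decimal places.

16.63%

MRP = (16.91% − 10.52%) / (1.64 − 0.88) = 8.4079%
R_f = 10.52% − 0.88 × 8.4079% = 3.1210%
β_Yardley = ρ·σ_i/σ_m = 0.696 × 52.04 / 22.54 = 1.6069
E(R_Yardley) = R_f + β × MRP = 3.1210% + 1.6069 × 8.4079% = 16.63%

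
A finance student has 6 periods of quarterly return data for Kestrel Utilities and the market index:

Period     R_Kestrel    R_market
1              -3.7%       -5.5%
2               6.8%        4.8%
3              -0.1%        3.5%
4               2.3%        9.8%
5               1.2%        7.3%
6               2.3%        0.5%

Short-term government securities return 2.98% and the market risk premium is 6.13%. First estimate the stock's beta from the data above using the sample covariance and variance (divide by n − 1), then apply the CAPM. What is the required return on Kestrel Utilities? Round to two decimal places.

Mean R_i = (-3.7 + 6.8 − 0.1 + 2.3 + 1.2 + 2.3) / 6 = 1.4667%
Mean R_m = (-5.5 + 4.8 + 3.5 + 9.8 + 7.3 + 0.5) / 6 = 3.4000%
Σ(R_i − R̄_i)(R_m − R̄_m) = 55.1700  ⇒  Cov = 55.1700 / 5 = 11.0340
Σ(R_m − R̄_m)² = 145.7600  ⇒  Var(R_m) = 145.7600 / 5 = 29.1520
β = Cov / Var(R_m) = 11.0340 / 29.1520 = 0.3785
E(R) = R_f + β × MRP = 2.98% + 0.3785 × 6.13% = 5.30%

5.30%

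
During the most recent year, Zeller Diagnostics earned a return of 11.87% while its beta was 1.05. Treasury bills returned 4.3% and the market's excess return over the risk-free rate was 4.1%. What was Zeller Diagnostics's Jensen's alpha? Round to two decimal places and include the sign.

+3.27%

CAPM benchmark = R_f + β(R_m − R_f) = 4.3% + 1.05 × 4.1% = 8.6050%
α = actual − benchmark = 11.87% − 8.6050% = +3.27%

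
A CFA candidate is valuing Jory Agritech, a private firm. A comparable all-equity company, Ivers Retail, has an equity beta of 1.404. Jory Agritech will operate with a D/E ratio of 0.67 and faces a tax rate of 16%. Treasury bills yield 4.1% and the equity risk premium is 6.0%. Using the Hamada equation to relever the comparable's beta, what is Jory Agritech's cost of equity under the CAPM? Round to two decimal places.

β_L = β_U × [1 + (1 − t)(D/E)] = 1.404 × [1 + (1 − 0.16) × 0.67]
    = 1.404 × [1 + 0.84 × 0.67] = 1.404 × 1.5628 = 2.1942
E(R) = R_f + β_L × MRP = 4.1% + 2.1942 × 6.0% = 17.27%

17.27%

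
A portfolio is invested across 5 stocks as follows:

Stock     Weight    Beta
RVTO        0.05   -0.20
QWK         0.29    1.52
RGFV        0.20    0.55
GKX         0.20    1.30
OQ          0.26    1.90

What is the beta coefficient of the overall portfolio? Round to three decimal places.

1.295

β_P = Σ w_i β_i = 0.05×-0.20 + 0.29×1.52 + 0.20×0.55 + 0.20×1.30 + 0.26×1.90 = 1.2948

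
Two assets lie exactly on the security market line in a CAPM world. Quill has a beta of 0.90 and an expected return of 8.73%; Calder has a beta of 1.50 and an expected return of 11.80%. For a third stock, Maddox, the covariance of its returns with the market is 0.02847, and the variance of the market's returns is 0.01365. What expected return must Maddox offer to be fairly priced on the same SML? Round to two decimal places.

MRP = (11.80% − 8.73%) / (1.50 − 0.90) = 5.1167%
R_f = 8.73% − 0.90 × 5.1167% = 4.1250%
β_Maddox = Cov / Var(R_m) = 0.02847 / 0.01365 = 2.0857
E(R_Maddox) = R_f + β × MRP = 4.1250% + 2.0857 × 5.1167% = 14.80%

14.80%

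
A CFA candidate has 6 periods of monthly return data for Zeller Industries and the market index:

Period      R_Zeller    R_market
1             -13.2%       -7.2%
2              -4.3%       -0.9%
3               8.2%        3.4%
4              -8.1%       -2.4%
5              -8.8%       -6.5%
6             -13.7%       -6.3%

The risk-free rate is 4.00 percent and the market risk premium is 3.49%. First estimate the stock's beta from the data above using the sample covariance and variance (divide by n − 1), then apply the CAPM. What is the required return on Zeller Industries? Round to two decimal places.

10.39%

Mean R_i = (-13.2 − 4.3 + 8.2 − 8.1 − 8.8 − 13.7) / 6 = -6.6500%
Mean R_m = (-7.2 − 0.9 + 3.4 − 2.4 − 6.5 − 6.3) / 6 = -3.3167%
Σ(R_i − R̄_i)(R_m − R̄_m) = 157.4050  ⇒  Cov = 157.4050 / 5 = 31.4810
Σ(R_m − R̄_m)² = 85.9083  ⇒  Var(R_m) = 85.9083 / 5 = 17.1817
β = Cov / Var(R_m) = 31.4810 / 17.1817 = 1.8322
E(R) = R_f + β × MRP = 4.00% + 1.8322 × 3.49% = 10.39%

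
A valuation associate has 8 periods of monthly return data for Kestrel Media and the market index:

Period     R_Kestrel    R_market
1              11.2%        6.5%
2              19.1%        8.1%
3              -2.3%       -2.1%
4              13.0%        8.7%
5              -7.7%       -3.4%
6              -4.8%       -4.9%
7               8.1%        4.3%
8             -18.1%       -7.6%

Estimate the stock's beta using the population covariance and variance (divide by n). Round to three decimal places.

Mean R_i = (11.2 + 19.1 − 2.3 + 13.0 − 7.7 − 4.8 + 8.1 − 18.1) / 8 = 2.3125%
Mean R_m = (6.5 + 8.1 − 2.1 + 8.7 − 3.4 − 4.9 + 4.3 − 7.6) / 8 = 1.2000%
Σ(R_i − R̄_i)(R_m − R̄_m) = 545.3300  ⇒  Cov = 545.3300 / 8 = 68.1663
Σ(R_m − R̄_m)² = 288.2600  ⇒  Var(R_m) = 288.2600 / 8 = 36.0325
β = Cov / Var(R_m) = 68.1663 / 36.0325 = 1.8918

1.892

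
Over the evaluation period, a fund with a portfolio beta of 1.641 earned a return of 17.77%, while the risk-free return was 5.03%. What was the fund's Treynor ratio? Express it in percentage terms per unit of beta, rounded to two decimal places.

Treynor = (R_P − R_f) / β_P = (17.77% − 5.03%) / 1.6410 = 12.74% / 1.6410 = 7.76%

7.76%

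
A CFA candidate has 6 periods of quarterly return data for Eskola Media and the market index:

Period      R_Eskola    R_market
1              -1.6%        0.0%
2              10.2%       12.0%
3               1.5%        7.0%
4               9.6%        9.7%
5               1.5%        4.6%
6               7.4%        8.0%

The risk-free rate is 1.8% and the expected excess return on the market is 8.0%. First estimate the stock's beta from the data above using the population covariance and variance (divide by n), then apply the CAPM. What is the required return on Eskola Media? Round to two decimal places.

Mean R_i = (-1.6 + 10.2 + 1.5 + 9.6 + 1.5 + 7.4) / 6 = 4.7667%
Mean R_m = (0.0 + 12.0 + 7.0 + 9.7 + 4.6 + 8.0) / 6 = 6.8833%
Σ(R_i − R̄_i)(R_m − R̄_m) = 95.2567  ⇒  Cov = 95.2567 / 6 = 15.8761
Σ(R_m − R̄_m)² = 87.9683  ⇒  Var(R_m) = 87.9683 / 6 = 14.6614
β = Cov / Var(R_m) = 15.8761 / 14.6614 = 1.0829
E(R) = R_f + β × MRP = 1.8% + 1.0829 × 8.0% = 10.46%

10.46%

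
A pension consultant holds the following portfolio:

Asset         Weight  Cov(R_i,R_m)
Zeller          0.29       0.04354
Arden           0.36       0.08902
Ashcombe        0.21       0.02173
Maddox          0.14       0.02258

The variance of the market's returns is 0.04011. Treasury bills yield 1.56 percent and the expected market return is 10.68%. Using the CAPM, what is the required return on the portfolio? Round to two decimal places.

β_Zeller = 0.04354 / 0.04011 = 1.0855
β_Arden = 0.08902 / 0.04011 = 2.2194
β_Ashcombe = 0.02173 / 0.04011 = 0.5418
β_Maddox = 0.02258 / 0.04011 = 0.5630
β_P = Σ w_i β_i = 0.29×1.0855 + 0.36×2.2194 + 0.21×0.5418 + 0.14×0.5630 = 1.3064
MRP = 10.68% − 1.56% = 9.12%
E(R_P) = R_f + β_P × MRP = 1.56% + 1.3064 × 9.12% = 13.47%

13.47%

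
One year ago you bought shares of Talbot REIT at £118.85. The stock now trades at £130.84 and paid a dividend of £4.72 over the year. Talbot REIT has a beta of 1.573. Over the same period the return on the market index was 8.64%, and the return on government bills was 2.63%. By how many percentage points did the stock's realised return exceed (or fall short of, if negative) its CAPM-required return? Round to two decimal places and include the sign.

Realised HPR = (P1 + D1 − P0) / P0 = (130.84 + 4.72 − 118.85) / 118.85 = 16.71 / 118.85 = 14.0597%
MRP = 8.64% − 2.63% = 6.01%
CAPM required = R_f + β·MRP = 2.63% + 1.573 × 6.01% = 12.08373%
α = realised − required = 14.0597% − 12.08373% = +1.98%

+1.98%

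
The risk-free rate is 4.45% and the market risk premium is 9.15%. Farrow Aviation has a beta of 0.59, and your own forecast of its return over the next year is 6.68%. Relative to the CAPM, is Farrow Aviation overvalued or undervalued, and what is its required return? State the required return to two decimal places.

Required return = R_f + β·MRP = 4.45% + 0.59 × 9.15% = 9.85%
Forecast 6.68% < required 9.85% → the stock plots below the SML → overvalued.

Overvalued; required return 9.85%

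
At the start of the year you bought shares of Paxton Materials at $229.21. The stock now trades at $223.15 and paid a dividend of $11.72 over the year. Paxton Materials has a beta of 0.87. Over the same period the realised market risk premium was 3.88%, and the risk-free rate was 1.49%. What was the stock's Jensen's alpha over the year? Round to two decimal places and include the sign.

-2.40%

Realised HPR = (P1 + D1 − P0) / P0 = (223.15 + 11.72 − 229.21) / 229.21 = 5.66 / 229.21 = 2.4694%
CAPM required = R_f + β·MRP = 1.49% + 0.87 × 3.88% = 4.8656%
α = realised − required = 2.4694% − 4.8656% = -2.40%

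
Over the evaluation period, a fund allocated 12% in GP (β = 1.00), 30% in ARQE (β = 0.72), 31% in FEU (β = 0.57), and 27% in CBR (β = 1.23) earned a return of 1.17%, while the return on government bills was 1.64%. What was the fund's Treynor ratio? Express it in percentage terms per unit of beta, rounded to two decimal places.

-0.56%

β_P = 0.12×1.00 + 0.30×0.72 + 0.31×0.57 + 0.27×1.23 = 0.8448
Treynor = (R_P − R_f) / β_P = (1.17% − 1.64%) / 0.8448 = -0.47% / 0.8448 = -0.56%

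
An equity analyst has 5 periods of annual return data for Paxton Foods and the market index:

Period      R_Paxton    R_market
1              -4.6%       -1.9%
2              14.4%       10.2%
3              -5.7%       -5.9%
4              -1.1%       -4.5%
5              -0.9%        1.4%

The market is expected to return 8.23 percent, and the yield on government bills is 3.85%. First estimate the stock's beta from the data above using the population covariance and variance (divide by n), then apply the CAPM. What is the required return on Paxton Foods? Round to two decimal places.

8.99%

Mean R_i = (-4.6 + 14.4 − 5.7 − 1.1 − 0.9) / 5 = 0.4200%
Mean R_m = (-1.9 + 10.2 − 5.9 − 4.5 + 1.4) / 5 = -0.1400%
Σ(R_i − R̄_i)(R_m − R̄_m) = 193.2340  ⇒  Cov = 193.2340 / 5 = 38.6468
Σ(R_m − R̄_m)² = 164.5720  ⇒  Var(R_m) = 164.5720 / 5 = 32.9144
β = Cov / Var(R_m) = 38.6468 / 32.9144 = 1.1742
MRP = 8.23% − 3.85% = 4.38%
E(R) = R_f + β × MRP = 3.85% + 1.1742 × 4.38% = 8.99%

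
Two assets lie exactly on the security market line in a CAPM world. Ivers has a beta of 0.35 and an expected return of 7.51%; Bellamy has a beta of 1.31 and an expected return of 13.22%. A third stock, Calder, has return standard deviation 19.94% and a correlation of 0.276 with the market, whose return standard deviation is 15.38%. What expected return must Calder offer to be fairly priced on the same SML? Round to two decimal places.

7.56%

MRP = (13.22% − 7.51%) / (1.31 − 0.35) = 5.9479%
R_f = 7.51% − 0.35 × 5.9479% = 5.4282%
β_Calder = ρ·σ_i/σ_m = 0.276 × 19.94 / 15.38 = 0.3578
E(R_Calder) = R_f + β × MRP = 5.4282% + 0.3578 × 5.9479% = 7.56%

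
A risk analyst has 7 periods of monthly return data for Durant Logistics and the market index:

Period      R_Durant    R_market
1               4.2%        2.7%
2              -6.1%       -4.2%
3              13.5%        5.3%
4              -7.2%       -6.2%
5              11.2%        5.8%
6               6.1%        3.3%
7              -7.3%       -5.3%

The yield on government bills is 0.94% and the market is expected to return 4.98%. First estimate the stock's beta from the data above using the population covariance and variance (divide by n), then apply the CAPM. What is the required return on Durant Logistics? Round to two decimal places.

7.70%

Mean R_i = (4.2 − 6.1 + 13.5 − 7.2 + 11.2 + 6.1 − 7.3) / 7 = 2.0571%
Mean R_m = (2.7 − 4.2 + 5.3 − 6.2 + 5.8 + 3.3 − 5.3) / 7 = 0.2000%
Σ(R_i − R̄_i)(R_m − R̄_m) = 274.0500  ⇒  Cov = 274.0500 / 7 = 39.1500
Σ(R_m − R̄_m)² = 163.8000  ⇒  Var(R_m) = 163.8000 / 7 = 23.4000
β = Cov / Var(R_m) = 39.1500 / 23.4000 = 1.6731
MRP = 4.98% − 0.94% = 4.04%
E(R) = R_f + β × MRP = 0.94% + 1.6731 × 4.04% = 7.70%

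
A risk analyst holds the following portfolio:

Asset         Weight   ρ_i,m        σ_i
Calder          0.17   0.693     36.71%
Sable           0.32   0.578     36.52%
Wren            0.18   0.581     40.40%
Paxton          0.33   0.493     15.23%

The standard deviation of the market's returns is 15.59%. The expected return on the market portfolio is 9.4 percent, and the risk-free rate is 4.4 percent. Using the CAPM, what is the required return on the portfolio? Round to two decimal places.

β_Calder = 0.693 × 36.71% / 15.59% = 1.6318
β_Sable = 0.578 × 36.52% / 15.59% = 1.3540
β_Wren = 0.581 × 40.40% / 15.59% = 1.5056
β_Paxton = 0.493 × 15.23% / 15.59% = 0.4816
β_P = Σ w_i β_i = 0.17×1.6318 + 0.32×1.3540 + 0.18×1.5056 + 0.33×0.4816 = 1.1406
MRP = 9.4% − 4.4% = 5.00%
E(R_P) = R_f + β_P × MRP = 4.4% + 1.1406 × 5.0% = 10.10%

10.10%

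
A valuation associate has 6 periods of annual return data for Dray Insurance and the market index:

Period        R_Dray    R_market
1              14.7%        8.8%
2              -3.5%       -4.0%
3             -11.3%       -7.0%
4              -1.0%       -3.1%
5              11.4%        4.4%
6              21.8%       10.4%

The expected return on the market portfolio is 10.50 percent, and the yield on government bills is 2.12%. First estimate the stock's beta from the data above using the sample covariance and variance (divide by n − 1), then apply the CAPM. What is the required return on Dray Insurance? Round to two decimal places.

16.43%

Mean R_i = (14.7 − 3.5 − 11.3 − 1.0 + 11.4 + 21.8) / 6 = 5.3500%
Mean R_m = (8.8 − 4.0 − 7.0 − 3.1 + 4.4 + 10.4) / 6 = 1.5833%
Σ(R_i − R̄_i)(R_m − R̄_m) = 451.6150  ⇒  Cov = 451.6150 / 5 = 90.3230
Σ(R_m − R̄_m)² = 264.5283  ⇒  Var(R_m) = 264.5283 / 5 = 52.9057
β = Cov / Var(R_m) = 90.3230 / 52.9057 = 1.7072
MRP = 10.50% − 2.12% = 8.38%
E(R) = R_f + β × MRP = 2.12% + 1.7072 × 8.38% = 16.43%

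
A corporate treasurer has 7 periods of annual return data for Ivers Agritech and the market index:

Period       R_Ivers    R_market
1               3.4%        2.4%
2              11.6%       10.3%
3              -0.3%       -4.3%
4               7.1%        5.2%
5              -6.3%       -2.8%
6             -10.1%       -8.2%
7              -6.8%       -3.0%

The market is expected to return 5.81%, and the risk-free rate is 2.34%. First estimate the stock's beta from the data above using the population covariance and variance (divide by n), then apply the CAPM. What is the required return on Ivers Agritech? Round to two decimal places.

6.46%

Mean R_i = (3.4 + 11.6 − 0.3 + 7.1 − 6.3 − 10.1 − 6.8) / 7 = -0.2000%
Mean R_m = (2.4 + 10.3 − 4.3 + 5.2 − 2.8 − 8.2 − 3.0) / 7 = -0.0571%
Σ(R_i − R̄_i)(R_m − R̄_m) = 286.6300  ⇒  Cov = 286.6300 / 7 = 40.9471
Σ(R_m − R̄_m)² = 241.4371  ⇒  Var(R_m) = 241.4371 / 7 = 34.4910
β = Cov / Var(R_m) = 40.9471 / 34.4910 = 1.1872
MRP = 5.81% − 2.34% = 3.47%
E(R) = R_f + β × MRP = 2.34% + 1.1872 × 3.47% = 6.46%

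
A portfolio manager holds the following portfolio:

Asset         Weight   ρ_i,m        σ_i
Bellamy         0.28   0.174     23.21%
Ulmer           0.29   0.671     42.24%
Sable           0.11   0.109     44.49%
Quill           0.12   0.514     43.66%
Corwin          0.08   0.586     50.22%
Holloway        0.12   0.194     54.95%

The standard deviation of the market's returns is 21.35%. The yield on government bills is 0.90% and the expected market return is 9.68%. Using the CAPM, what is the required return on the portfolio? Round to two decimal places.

β_Bellamy = 0.174 × 23.21% / 21.35% = 0.1892
β_Ulmer = 0.671 × 42.24% / 21.35% = 1.3275
β_Sable = 0.109 × 44.49% / 21.35% = 0.2271
β_Quill = 0.514 × 43.66% / 21.35% = 1.0511
β_Corwin = 0.586 × 50.22% / 21.35% = 1.3784
β_Holloway = 0.194 × 54.95% / 21.35% = 0.4993
β_P = Σ w_i β_i = 0.28×0.1892 + 0.29×1.3275 + 0.11×0.2271 + 0.12×1.0511 + 0.08×1.3784 + 0.12×0.4993 = 0.7593
MRP = 9.68% − 0.90% = 8.78%
E(R_P) = R_f + β_P × MRP = 0.90% + 0.7593 × 8.78% = 7.57%

7.57%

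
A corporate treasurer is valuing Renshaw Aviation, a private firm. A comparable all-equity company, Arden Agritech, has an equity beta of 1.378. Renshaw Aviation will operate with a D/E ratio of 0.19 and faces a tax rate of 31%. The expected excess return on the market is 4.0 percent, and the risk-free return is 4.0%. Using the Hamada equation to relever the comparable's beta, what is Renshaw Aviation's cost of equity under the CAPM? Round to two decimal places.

β_L = β_U × [1 + (1 − t)(D/E)] = 1.378 × [1 + (1 − 0.31) × 0.19]
    = 1.378 × [1 + 0.69 × 0.19] = 1.378 × 1.1311 = 1.5587
E(R) = R_f + β_L × MRP = 4.0% + 1.5587 × 4.0% = 10.23%

10.23%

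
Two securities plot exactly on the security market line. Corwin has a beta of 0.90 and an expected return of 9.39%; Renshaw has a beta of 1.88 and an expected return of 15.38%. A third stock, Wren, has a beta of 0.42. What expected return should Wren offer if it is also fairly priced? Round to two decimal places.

MRP (SML slope) = (15.38% − 9.39%) / (1.88 − 0.90) = 5.99% / 0.98 = 6.1122%
R_f (intercept) = 9.39% − 0.90 × 6.1122% = 3.8890%
E(R_Wren) = R_f + β × MRP = 3.8890% + 0.42 × 6.1122% = 6.46%

6.46%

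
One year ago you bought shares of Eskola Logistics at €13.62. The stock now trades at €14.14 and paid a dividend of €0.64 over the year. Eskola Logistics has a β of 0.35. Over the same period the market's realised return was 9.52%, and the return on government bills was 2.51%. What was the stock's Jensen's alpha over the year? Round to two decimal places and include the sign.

Realised HPR = (P1 + D1 − P0) / P0 = (14.14 + 0.64 − 13.62) / 13.62 = 1.16 / 13.62 = 8.5169%
MRP = 9.52% − 2.51% = 7.01%
CAPM required = R_f + β·MRP = 2.51% + 0.35 × 7.01% = 4.9635%
α = realised − required = 8.5169% − 4.9635% = +3.55%

+3.55%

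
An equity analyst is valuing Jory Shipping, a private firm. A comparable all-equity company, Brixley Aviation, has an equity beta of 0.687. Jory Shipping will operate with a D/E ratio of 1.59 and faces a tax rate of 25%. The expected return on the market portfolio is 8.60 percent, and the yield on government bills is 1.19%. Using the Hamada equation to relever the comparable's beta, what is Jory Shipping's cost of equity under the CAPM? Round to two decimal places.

β_L = β_U × [1 + (1 − t)(D/E)] = 0.687 × [1 + (1 − 0.25) × 1.59]
    = 0.687 × [1 + 0.75 × 1.59] = 0.687 × 2.1925 = 1.5062
MRP = 8.60% − 1.19% = 7.41%
E(R) = R_f + β_L × MRP = 1.19% + 1.5062 × 7.41% = 12.35%

12.35%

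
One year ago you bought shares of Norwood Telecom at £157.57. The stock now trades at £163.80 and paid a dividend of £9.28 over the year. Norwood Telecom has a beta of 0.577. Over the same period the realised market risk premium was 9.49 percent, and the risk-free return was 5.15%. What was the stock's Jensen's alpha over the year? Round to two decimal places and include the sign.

Realised HPR = (P1 + D1 − P0) / P0 = (163.80 + 9.28 − 157.57) / 157.57 = 15.51 / 157.57 = 9.8432%
CAPM required = R_f + β·MRP = 5.15% + 0.577 × 9.49% = 10.62573%
α = realised − required = 9.8432% − 10.62573% = -0.78%

-0.78%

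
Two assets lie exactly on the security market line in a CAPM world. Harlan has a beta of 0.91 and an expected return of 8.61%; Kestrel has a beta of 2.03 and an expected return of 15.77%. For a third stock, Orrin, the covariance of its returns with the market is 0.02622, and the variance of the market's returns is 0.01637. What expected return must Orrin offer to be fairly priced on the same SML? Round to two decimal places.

13.03%

MRP = (15.77% − 8.61%) / (2.03 − 0.91) = 6.3929%
R_f = 8.61% − 0.91 × 6.3929% = 2.7925%
β_Orrin = Cov / Var(R_m) = 0.02622 / 0.01637 = 1.6017
E(R_Orrin) = R_f + β × MRP = 2.7925% + 1.6017 × 6.3929% = 13.03%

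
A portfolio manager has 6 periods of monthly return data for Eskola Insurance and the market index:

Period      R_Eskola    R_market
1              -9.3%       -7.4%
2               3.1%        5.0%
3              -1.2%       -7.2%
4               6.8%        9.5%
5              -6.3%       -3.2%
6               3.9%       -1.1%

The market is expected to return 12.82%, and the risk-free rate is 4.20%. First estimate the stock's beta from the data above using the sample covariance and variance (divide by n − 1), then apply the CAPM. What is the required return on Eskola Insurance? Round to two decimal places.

10.62%

Mean R_i = (-9.3 + 3.1 − 1.2 + 6.8 − 6.3 + 3.9) / 6 = -0.5000%
Mean R_m = (-7.4 + 5.0 − 7.2 + 9.5 − 3.2 − 1.1) / 6 = -0.7333%
Σ(R_i − R̄_i)(R_m − R̄_m) = 171.2300  ⇒  Cov = 171.2300 / 5 = 34.2460
Σ(R_m − R̄_m)² = 230.0733  ⇒  Var(R_m) = 230.0733 / 5 = 46.0147
β = Cov / Var(R_m) = 34.2460 / 46.0147 = 0.7442
MRP = 12.82% − 4.20% = 8.62%
E(R) = R_f + β × MRP = 4.20% + 0.7442 × 8.62% = 10.62%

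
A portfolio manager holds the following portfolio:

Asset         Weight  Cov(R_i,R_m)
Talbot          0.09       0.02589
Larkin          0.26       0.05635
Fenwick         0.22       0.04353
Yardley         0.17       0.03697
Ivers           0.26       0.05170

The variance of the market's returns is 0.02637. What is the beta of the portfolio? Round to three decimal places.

β_Talbot = 0.02589 / 0.02637 = 0.9818
β_Larkin = 0.05635 / 0.02637 = 2.1369
β_Fenwick = 0.04353 / 0.02637 = 1.6507
β_Yardley = 0.03697 / 0.02637 = 1.4020
β_Ivers = 0.05170 / 0.02637 = 1.9606
β_P = Σ w_i β_i = 0.09×0.9818 + 0.26×2.1369 + 0.22×1.6507 + 0.17×1.4020 + 0.26×1.9606 = 1.7552

1.755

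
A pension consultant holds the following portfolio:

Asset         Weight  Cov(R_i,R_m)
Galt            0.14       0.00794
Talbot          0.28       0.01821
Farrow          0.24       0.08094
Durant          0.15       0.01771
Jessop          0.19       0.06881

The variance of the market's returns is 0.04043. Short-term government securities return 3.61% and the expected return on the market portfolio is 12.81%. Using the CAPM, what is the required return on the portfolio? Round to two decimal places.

13.02%

β_Galt = 0.00794 / 0.04043 = 0.1964
β_Talbot = 0.01821 / 0.04043 = 0.4504
β_Farrow = 0.08094 / 0.04043 = 2.0020
β_Durant = 0.01771 / 0.04043 = 0.4380
β_Jessop = 0.06881 / 0.04043 = 1.7020
β_P = Σ w_i β_i = 0.14×0.1964 + 0.28×0.4504 + 0.24×2.0020 + 0.15×0.4380 + 0.19×1.7020 = 1.0232
MRP = 12.81% − 3.61% = 9.20%
E(R_P) = R_f + β_P × MRP = 3.61% + 1.0232 × 9.20% = 13.02%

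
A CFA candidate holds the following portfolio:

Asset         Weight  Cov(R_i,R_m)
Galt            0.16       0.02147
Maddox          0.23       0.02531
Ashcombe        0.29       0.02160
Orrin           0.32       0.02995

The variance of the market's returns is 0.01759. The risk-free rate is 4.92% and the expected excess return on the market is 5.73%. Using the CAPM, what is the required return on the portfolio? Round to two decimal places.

β_Galt = 0.02147 / 0.01759 = 1.2206
β_Maddox = 0.02531 / 0.01759 = 1.4389
β_Ashcombe = 0.02160 / 0.01759 = 1.2280
β_Orrin = 0.02995 / 0.01759 = 1.7027
β_P = Σ w_i β_i = 0.16×1.2206 + 0.23×1.4389 + 0.29×1.2280 + 0.32×1.7027 = 1.4272
E(R_P) = R_f + β_P × MRP = 4.92% + 1.4272 × 5.73% = 13.10%

13.10%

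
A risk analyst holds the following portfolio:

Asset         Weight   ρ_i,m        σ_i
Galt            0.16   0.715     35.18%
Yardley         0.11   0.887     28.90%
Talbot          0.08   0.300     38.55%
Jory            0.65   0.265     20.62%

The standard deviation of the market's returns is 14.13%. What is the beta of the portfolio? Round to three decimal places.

0.801

β_Galt = 0.715 × 35.18% / 14.13% = 1.7802
β_Yardley = 0.887 × 28.90% / 14.13% = 1.8142
β_Talbot = 0.300 × 38.55% / 14.13% = 0.8185
β_Jory = 0.265 × 20.62% / 14.13% = 0.3867
β_P = Σ w_i β_i = 0.16×1.7802 + 0.11×1.8142 + 0.08×0.8185 + 0.65×0.3867 = 0.8012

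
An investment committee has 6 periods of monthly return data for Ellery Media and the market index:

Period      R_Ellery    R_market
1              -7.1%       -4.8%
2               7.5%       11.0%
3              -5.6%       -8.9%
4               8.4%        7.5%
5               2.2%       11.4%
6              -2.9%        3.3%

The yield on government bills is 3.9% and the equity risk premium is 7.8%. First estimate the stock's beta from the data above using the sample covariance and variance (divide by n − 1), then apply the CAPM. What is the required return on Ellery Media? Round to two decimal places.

Mean R_i = (-7.1 + 7.5 − 5.6 + 8.4 + 2.2 − 2.9) / 6 = 0.4167%
Mean R_m = (-4.8 + 11.0 − 8.9 + 7.5 + 11.4 + 3.3) / 6 = 3.2500%
Σ(R_i − R̄_i)(R_m − R̄_m) = 236.8050  ⇒  Cov = 236.8050 / 5 = 47.3610
Σ(R_m − R̄_m)² = 356.9750  ⇒  Var(R_m) = 356.9750 / 5 = 71.3950
β = Cov / Var(R_m) = 47.3610 / 71.3950 = 0.6634
E(R) = R_f + β × MRP = 3.9% + 0.6634 × 7.8% = 9.07%

9.07%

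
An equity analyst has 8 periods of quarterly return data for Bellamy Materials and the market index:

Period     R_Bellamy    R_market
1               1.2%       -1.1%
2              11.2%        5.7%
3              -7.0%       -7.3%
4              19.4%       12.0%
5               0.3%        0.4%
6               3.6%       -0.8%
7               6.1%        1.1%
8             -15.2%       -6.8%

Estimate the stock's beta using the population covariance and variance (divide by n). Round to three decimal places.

1.604

Mean R_i = (1.2 + 11.2 − 7.0 + 19.4 + 0.3 + 3.6 + 6.1 − 15.2) / 8 = 2.4500%
Mean R_m = (-1.1 + 5.7 − 7.3 + 12.0 + 0.4 − 0.8 + 1.1 − 6.8) / 8 = 0.4000%
Σ(R_i − R̄_i)(R_m − R̄_m) = 445.8900  ⇒  Cov = 445.8900 / 8 = 55.7363
Σ(R_m − R̄_m)² = 277.9600  ⇒  Var(R_m) = 277.9600 / 8 = 34.7450
β = Cov / Var(R_m) = 55.7363 / 34.7450 = 1.6042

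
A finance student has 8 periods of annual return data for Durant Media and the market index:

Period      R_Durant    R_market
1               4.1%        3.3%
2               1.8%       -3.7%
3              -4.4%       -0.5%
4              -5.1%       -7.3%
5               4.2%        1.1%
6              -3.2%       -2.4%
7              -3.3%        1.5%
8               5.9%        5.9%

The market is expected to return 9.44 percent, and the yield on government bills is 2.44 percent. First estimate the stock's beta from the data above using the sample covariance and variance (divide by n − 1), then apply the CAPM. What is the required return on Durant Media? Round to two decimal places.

Mean R_i = (4.1 + 1.8 − 4.4 − 5.1 + 4.2 − 3.2 − 3.3 + 5.9) / 8 = 0.0000%
Mean R_m = (3.3 − 3.7 − 0.5 − 7.3 + 1.1 − 2.4 + 1.5 + 5.9) / 8 = -0.2625%
Σ(R_i − R̄_i)(R_m − R̄_m) = 88.4600  ⇒  Cov = 88.4600 / 7 = 12.6371
Σ(R_m − R̄_m)² = 121.5988  ⇒  Var(R_m) = 121.5988 / 7 = 17.3713
β = Cov / Var(R_m) = 12.6371 / 17.3713 = 0.7275
MRP = 9.44% − 2.44% = 7.00%
E(R) = R_f + β × MRP = 2.44% + 0.7275 × 7.00% = 7.53%

7.53%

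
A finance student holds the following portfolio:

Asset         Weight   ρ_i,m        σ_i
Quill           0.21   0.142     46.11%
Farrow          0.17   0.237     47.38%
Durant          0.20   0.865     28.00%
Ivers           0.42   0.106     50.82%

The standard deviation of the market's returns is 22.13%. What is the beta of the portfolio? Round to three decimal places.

β_Quill = 0.142 × 46.11% / 22.13% = 0.2959
β_Farrow = 0.237 × 47.38% / 22.13% = 0.5074
β_Durant = 0.865 × 28.00% / 22.13% = 1.0944
β_Ivers = 0.106 × 50.82% / 22.13% = 0.2434
β_P = Σ w_i β_i = 0.21×0.2959 + 0.17×0.5074 + 0.20×1.0944 + 0.42×0.2434 = 0.4695

0.470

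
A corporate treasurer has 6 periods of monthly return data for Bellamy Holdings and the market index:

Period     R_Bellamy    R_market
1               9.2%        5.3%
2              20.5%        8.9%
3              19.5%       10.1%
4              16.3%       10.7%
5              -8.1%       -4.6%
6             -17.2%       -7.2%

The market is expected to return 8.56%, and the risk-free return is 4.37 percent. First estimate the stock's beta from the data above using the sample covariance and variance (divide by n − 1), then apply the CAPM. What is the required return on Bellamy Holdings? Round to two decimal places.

12.67%

Mean R_i = (9.2 + 20.5 + 19.5 + 16.3 − 8.1 − 17.2) / 6 = 6.7000%
Mean R_m = (5.3 + 8.9 + 10.1 + 10.7 − 4.6 − 7.2) / 6 = 3.8667%
Σ(R_i − R̄_i)(R_m − R̄_m) = 608.2300  ⇒  Cov = 608.2300 / 5 = 121.6460
Σ(R_m − R̄_m)² = 307.0933  ⇒  Var(R_m) = 307.0933 / 5 = 61.4187
β = Cov / Var(R_m) = 121.6460 / 61.4187 = 1.9806
MRP = 8.56% − 4.37% = 4.19%
E(R) = R_f + β × MRP = 4.37% + 1.9806 × 4.19% = 12.67%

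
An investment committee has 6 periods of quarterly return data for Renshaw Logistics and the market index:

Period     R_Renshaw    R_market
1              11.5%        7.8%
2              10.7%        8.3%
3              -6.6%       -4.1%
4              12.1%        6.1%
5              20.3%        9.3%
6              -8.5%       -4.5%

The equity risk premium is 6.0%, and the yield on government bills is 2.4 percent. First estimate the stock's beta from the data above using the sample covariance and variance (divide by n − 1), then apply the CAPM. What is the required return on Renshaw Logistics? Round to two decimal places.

12.91%

Mean R_i = (11.5 + 10.7 − 6.6 + 12.1 + 20.3 − 8.5) / 6 = 6.5833%
Mean R_m = (7.8 + 8.3 − 4.1 + 6.1 + 9.3 − 4.5) / 6 = 3.8167%
Σ(R_i − R̄_i)(R_m − R̄_m) = 355.6617  ⇒  Cov = 355.6617 / 5 = 71.1323
Σ(R_m − R̄_m)² = 203.0883  ⇒  Var(R_m) = 203.0883 / 5 = 40.6177
β = Cov / Var(R_m) = 71.1323 / 40.6177 = 1.7513
E(R) = R_f + β × MRP = 2.4% + 1.7513 × 6.0% = 12.91%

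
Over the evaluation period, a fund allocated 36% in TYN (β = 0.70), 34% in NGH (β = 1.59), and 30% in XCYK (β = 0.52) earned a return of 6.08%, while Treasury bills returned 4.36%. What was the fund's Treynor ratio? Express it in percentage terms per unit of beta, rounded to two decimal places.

β_P = 0.36×0.70 + 0.34×1.59 + 0.30×0.52 = 0.9486
Treynor = (R_P − R_f) / β_P = (6.08% − 4.36%) / 0.9486 = 1.72% / 0.9486 = 1.81%

1.81%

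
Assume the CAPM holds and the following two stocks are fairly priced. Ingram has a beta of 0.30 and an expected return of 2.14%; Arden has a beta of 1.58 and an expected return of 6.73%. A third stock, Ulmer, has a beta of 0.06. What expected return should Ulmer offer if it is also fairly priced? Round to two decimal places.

1.28%

MRP (SML slope) = (6.73% − 2.14%) / (1.58 − 0.30) = 4.59% / 1.28 = 3.5859%
R_f (intercept) = 2.14% − 0.30 × 3.5859% = 1.0642%
E(R_Ulmer) = R_f + β × MRP = 1.0642% + 0.06 × 3.5859% = 1.28%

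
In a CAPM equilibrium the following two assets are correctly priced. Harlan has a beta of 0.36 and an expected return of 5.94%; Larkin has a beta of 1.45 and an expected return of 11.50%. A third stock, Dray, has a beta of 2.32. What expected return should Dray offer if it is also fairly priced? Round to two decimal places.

15.94%

MRP (SML slope) = (11.50% − 5.94%) / (1.45 − 0.36) = 5.56% / 1.09 = 5.1009%
R_f (intercept) = 5.94% − 0.36 × 5.1009% = 4.1037%
E(R_Dray) = R_f + β × MRP = 4.1037% + 2.32 × 5.1009% = 15.94%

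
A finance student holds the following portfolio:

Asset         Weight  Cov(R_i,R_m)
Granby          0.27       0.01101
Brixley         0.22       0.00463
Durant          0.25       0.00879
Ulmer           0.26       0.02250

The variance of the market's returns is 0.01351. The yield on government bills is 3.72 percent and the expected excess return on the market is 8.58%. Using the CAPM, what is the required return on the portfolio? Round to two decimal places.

β_Granby = 0.01101 / 0.01351 = 0.8150
β_Brixley = 0.00463 / 0.01351 = 0.3427
β_Durant = 0.00879 / 0.01351 = 0.6506
β_Ulmer = 0.02250 / 0.01351 = 1.6654
β_P = Σ w_i β_i = 0.27×0.8150 + 0.22×0.3427 + 0.25×0.6506 + 0.26×1.6654 = 0.8911
E(R_P) = R_f + β_P × MRP = 3.72% + 0.8911 × 8.58% = 11.37%

11.37%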